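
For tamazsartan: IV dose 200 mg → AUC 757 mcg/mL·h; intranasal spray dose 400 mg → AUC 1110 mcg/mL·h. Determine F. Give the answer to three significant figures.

F = 0.733

F = (AUC_ev / D_ev) / (AUC_iv / D_iv)
  = (1110/400) / (757/200)
  = 2.775 / 3.785 = 0.7332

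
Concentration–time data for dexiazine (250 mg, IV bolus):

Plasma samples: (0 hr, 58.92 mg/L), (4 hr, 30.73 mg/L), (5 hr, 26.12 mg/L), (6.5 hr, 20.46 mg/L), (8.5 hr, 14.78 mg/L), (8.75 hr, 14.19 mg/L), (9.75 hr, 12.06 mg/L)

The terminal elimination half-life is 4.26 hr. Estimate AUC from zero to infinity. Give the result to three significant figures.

Trapezoidal AUC_0→9.75:
  [0→4]: (58.92+30.73)/2 × 4 = 179.3
  [4→5]: (30.73+26.12)/2 × 1 = 28.425
  [5→6.5]: (26.12+20.46)/2 × 1.5 = 34.935
  [6.5→8.5]: (20.46+14.78)/2 × 2 = 35.24
  [8.5→8.75]: (14.78+14.19)/2 × 0.25 = 3.62125
  [8.75→9.75]: (14.19+12.06)/2 × 1 = 13.125
  Sum = 294.64625 mg/L·hr
k_e = ln2 / t½ = 0.693147 / 4.26 = 0.1627 hr^-1
Extrapolated tail: C_last / k_e = 12.06 / 0.1627 = 74.124
AUC_0→∞ = 294.64625 + 74.124 = 368.77025 mg/L·hr

AUC = 369 mg/L·hr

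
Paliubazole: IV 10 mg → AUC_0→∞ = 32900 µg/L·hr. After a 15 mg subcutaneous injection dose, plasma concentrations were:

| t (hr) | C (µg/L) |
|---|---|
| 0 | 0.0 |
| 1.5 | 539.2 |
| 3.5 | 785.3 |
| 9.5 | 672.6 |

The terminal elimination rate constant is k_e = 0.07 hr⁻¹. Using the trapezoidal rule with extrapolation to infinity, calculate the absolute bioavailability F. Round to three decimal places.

Trapezoidal AUC_0→9.5 (subcutaneous injection):
  [0→1.5]: (0.0+539.2)/2 × 1.5 = 404.4
  [1.5→3.5]: (539.2+785.3)/2 × 2 = 1324.5
  [3.5→9.5]: (785.3+672.6)/2 × 6 = 4373.7
  Sum = 6102.6 µg/L·hr
Tail: C_last/k_e = 672.6/0.07 = 9608.571
AUC_0→∞ (subcutaneous injection) = 6102.6 + 9608.571 = 15711.171 µg/L·hr
F = (AUC_ev/D_ev)/(AUC_iv/D_iv) = (15711.171/15)/(32900/10) = 1047.4114/3290 = 0.3184

F = 0.318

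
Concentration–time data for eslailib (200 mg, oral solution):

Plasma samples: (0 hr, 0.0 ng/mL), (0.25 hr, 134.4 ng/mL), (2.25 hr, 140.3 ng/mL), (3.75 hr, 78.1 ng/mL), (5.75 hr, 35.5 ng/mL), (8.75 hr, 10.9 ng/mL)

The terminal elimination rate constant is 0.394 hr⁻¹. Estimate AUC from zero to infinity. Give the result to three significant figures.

AUC = 666 ng/mL·hr

Trapezoidal AUC_0→8.75:
  [0→0.25]: (0.0+134.4)/2 × 0.25 = 16.8
  [0.25→2.25]: (134.4+140.3)/2 × 2 = 274.7
  [2.25→3.75]: (140.3+78.1)/2 × 1.5 = 163.8
  [3.75→5.75]: (78.1+35.5)/2 × 2 = 113.6
  [5.75→8.75]: (35.5+10.9)/2 × 3 = 69.6
  Sum = 638.5 ng/mL·hr
Extrapolated tail: C_last / k_e = 10.9 / 0.394 = 27.665
AUC_0→∞ = 638.5 + 27.665 = 666.165 ng/mL·hr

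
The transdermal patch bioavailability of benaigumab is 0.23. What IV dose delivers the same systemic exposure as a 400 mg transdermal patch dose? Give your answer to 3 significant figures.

Systemic exposure from an extravascular dose = F × D_ev, so the equivalent IV dose is F × D_ev.
D_iv = F × D_ev = 0.23 × 400 = 92 mg

D_iv = 92.0 mg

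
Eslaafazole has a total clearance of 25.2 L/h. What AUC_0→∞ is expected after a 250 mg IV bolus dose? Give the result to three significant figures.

AUC = 9.92 mg/L·h

AUC_0→∞ = Dose_iv / CL
        = 250 / 25.2 = 9.92063 mg/L·h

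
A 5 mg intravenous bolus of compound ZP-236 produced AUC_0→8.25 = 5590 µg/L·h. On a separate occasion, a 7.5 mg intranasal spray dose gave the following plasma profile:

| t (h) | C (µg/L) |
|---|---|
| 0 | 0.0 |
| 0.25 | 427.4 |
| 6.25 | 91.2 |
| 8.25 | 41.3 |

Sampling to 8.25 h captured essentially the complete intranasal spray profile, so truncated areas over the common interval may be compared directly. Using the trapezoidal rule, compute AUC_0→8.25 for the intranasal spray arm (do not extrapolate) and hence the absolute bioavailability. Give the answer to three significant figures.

Trapezoidal AUC_0→8.25 (intranasal spray):
  [0→0.25]: (0.0+427.4)/2 × 0.25 = 53.425
  [0.25→6.25]: (427.4+91.2)/2 × 6 = 1555.8
  [6.25→8.25]: (91.2+41.3)/2 × 2 = 132.5
  Sum = 1741.725 µg/L·h
F = (AUC_ev/D_ev)/(AUC_iv/D_iv) = (1741.725/7.5)/(5590/5) = 232.23/1118 = 0.2077

F = 0.208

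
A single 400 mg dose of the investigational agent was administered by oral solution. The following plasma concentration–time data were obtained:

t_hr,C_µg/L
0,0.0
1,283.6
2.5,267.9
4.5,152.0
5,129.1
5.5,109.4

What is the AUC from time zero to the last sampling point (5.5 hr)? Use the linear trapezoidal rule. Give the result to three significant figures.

Trapezoidal AUC_0→5.5:
  [0→1]: (0.0+283.6)/2 × 1 = 141.8
  [1→2.5]: (283.6+267.9)/2 × 1.5 = 413.625
  [2.5→4.5]: (267.9+152.0)/2 × 2 = 419.9
  [4.5→5]: (152.0+129.1)/2 × 0.5 = 70.275
  [5→5.5]: (129.1+109.4)/2 × 0.5 = 59.625
  Sum = 1105.225 µg/L·hr

AUC = 1110 µg/L·hr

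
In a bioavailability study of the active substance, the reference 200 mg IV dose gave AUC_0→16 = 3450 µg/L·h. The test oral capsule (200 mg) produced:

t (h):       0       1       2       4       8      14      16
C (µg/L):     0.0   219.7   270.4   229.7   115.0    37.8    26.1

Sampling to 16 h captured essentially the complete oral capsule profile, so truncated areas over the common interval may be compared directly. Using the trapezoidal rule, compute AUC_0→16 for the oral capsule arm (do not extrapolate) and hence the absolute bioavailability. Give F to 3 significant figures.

Trapezoidal AUC_0→16 (oral capsule):
  [0→1]: (0.0+219.7)/2 × 1 = 109.85
  [1→2]: (219.7+270.4)/2 × 1 = 245.05
  [2→4]: (270.4+229.7)/2 × 2 = 500.1
  [4→8]: (229.7+115.0)/2 × 4 = 689.4
  [8→14]: (115.0+37.8)/2 × 6 = 458.4
  [14→16]: (37.8+26.1)/2 × 2 = 63.9
  Sum = 2066.7 µg/L·h
F = (AUC_ev/D_ev)/(AUC_iv/D_iv) = (2066.7/200)/(3450/200) = 10.3335/17.25 = 0.5990

F = 0.599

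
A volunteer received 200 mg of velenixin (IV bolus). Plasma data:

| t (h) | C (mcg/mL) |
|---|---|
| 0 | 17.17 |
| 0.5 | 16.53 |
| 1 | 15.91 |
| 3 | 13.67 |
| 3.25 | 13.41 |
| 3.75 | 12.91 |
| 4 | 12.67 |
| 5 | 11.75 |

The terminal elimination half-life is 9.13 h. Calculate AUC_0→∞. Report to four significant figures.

Trapezoidal AUC_0→5:
  [0→0.5]: (17.17+16.53)/2 × 0.5 = 8.425
  [0.5→1]: (16.53+15.91)/2 × 0.5 = 8.11
  [1→3]: (15.91+13.67)/2 × 2 = 29.58
  [3→3.25]: (13.67+13.41)/2 × 0.25 = 3.385
  [3.25→3.75]: (13.41+12.91)/2 × 0.5 = 6.58
  [3.75→4]: (12.91+12.67)/2 × 0.25 = 3.1975
  [4→5]: (12.67+11.75)/2 × 1 = 12.21
  Sum = 71.4875 mcg/mL·h
k_e = ln2 / t½ = 0.693147 / 9.13 = 0.0759 h^-1
Extrapolated tail: C_last / k_e = 11.75 / 0.0759 = 154.809
AUC_0→∞ = 71.4875 + 154.809 = 226.2965 mcg/mL·h

AUC = 226.3 mcg/mL·h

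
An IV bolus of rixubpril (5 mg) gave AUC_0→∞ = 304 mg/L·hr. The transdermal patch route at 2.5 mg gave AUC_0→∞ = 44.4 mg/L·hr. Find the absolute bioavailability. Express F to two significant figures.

F = 0.29

F = (AUC_ev / D_ev) / (AUC_iv / D_iv)
  = (44.4/2.5) / (304/5)
  = 17.76 / 60.8 = 0.2921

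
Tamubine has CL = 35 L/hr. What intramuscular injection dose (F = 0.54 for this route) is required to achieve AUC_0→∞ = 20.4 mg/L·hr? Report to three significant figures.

Dose = 1320 mg

Dose = CL × AUC_0→∞ / F
     = 35 × 20.4 / 0.54 = 1322.22 mg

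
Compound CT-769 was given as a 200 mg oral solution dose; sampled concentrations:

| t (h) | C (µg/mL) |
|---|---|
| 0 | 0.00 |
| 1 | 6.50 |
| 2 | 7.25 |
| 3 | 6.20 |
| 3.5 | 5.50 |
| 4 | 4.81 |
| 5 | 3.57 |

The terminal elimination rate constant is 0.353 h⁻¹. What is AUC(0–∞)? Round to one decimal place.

AUC = 36.7 µg/mL·h

Trapezoidal AUC_0→5:
  [0→1]: (0.00+6.50)/2 × 1 = 3.25
  [1→2]: (6.50+7.25)/2 × 1 = 6.875
  [2→3]: (7.25+6.20)/2 × 1 = 6.725
  [3→3.5]: (6.20+5.50)/2 × 0.5 = 2.925
  [3.5→4]: (5.50+4.81)/2 × 0.5 = 2.5775
  [4→5]: (4.81+3.57)/2 × 1 = 4.19
  Sum = 26.5425 µg/mL·h
Extrapolated tail: C_last / k_e = 3.57 / 0.353 = 10.113
AUC_0→∞ = 26.5425 + 10.113 = 36.6555 µg/mL·h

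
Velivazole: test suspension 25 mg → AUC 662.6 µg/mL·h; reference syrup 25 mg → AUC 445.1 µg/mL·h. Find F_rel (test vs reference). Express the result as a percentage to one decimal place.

F_rel = (AUC_test/D_test) / (AUC_ref/D_ref)
      = (662.6/25) / (445.1/25)
      = 26.504 / 17.804 = 1.4887 = 148.87%

F_rel = 148.9%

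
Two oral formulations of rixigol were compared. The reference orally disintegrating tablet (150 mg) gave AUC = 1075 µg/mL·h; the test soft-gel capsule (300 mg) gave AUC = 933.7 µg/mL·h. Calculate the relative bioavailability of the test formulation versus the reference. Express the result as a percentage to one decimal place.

F_rel = 43.4%

F_rel = (AUC_test/D_test) / (AUC_ref/D_ref)
      = (933.7/300) / (1075/150)
      = 3.11233 / 7.16667 = 0.4343 = 43.43%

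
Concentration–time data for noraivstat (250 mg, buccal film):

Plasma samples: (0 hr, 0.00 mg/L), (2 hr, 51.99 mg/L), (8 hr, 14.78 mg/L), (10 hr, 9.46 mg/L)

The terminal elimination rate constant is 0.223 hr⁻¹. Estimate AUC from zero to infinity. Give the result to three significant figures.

AUC = 319 mg/L·hr

Trapezoidal AUC_0→10:
  [0→2]: (0.00+51.99)/2 × 2 = 51.99
  [2→8]: (51.99+14.78)/2 × 6 = 200.31
  [8→10]: (14.78+9.46)/2 × 2 = 24.24
  Sum = 276.54 mg/L·hr
Extrapolated tail: C_last / k_e = 9.46 / 0.223 = 42.422
AUC_0→∞ = 276.54 + 42.422 = 318.962 mg/L·hr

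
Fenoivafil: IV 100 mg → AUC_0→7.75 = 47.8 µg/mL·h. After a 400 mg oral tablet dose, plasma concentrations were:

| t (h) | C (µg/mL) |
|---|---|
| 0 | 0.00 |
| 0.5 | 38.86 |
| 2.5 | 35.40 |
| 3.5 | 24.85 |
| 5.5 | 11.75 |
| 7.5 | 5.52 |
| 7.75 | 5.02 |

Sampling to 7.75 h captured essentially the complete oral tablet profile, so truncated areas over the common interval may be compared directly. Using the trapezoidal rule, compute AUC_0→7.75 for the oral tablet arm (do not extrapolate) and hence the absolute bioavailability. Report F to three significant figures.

F = 0.885

Trapezoidal AUC_0→7.75 (oral tablet):
  [0→0.5]: (0.00+38.86)/2 × 0.5 = 9.715
  [0.5→2.5]: (38.86+35.40)/2 × 2 = 74.26
  [2.5→3.5]: (35.40+24.85)/2 × 1 = 30.125
  [3.5→5.5]: (24.85+11.75)/2 × 2 = 36.6
  [5.5→7.5]: (11.75+5.52)/2 × 2 = 17.27
  [7.5→7.75]: (5.52+5.02)/2 × 0.25 = 1.3175
  Sum = 169.2875 µg/mL·h
F = (AUC_ev/D_ev)/(AUC_iv/D_iv) = (169.2875/400)/(47.8/100) = 0.42321875/0.478 = 0.8854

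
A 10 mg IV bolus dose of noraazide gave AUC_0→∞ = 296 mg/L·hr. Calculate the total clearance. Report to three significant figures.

CL = 0.0338 L/hr

CL = Dose_iv / AUC_0→∞
   = 10 / 296 = 0.0337838 L/hr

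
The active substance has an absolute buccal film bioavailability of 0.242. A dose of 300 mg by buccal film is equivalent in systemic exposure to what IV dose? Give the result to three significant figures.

Systemic exposure from an extravascular dose = F × D_ev, so the equivalent IV dose is F × D_ev.
D_iv = F × D_ev = 0.242 × 300 = 72.6 mg

D_iv = 72.6 mg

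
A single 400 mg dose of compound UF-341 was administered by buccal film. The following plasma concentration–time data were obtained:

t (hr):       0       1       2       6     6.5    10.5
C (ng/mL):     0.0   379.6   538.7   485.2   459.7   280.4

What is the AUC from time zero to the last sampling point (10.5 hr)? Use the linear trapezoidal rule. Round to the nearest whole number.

AUC = 4413 ng/mL·hr

Trapezoidal AUC_0→10.5:
  [0→1]: (0.0+379.6)/2 × 1 = 189.8
  [1→2]: (379.6+538.7)/2 × 1 = 459.15
  [2→6]: (538.7+485.2)/2 × 4 = 2047.8
  [6→6.5]: (485.2+459.7)/2 × 0.5 = 236.225
  [6.5→10.5]: (459.7+280.4)/2 × 4 = 1480.2
  Sum = 4413.175 ng/mL·hr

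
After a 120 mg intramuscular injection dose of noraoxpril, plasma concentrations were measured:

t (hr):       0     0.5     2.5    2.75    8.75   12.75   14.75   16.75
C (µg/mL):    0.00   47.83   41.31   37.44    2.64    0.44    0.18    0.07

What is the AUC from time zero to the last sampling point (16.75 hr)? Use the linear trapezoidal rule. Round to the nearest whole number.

Trapezoidal AUC_0→16.75:
  [0→0.5]: (0.00+47.83)/2 × 0.5 = 11.9575
  [0.5→2.5]: (47.83+41.31)/2 × 2 = 89.14
  [2.5→2.75]: (41.31+37.44)/2 × 0.25 = 9.84375
  [2.75→8.75]: (37.44+2.64)/2 × 6 = 120.24
  [8.75→12.75]: (2.64+0.44)/2 × 4 = 6.16
  [12.75→14.75]: (0.44+0.18)/2 × 2 = 0.62
  [14.75→16.75]: (0.18+0.07)/2 × 2 = 0.25
  Sum = 238.21125 µg/mL·hr

AUC = 238 µg/mL·hr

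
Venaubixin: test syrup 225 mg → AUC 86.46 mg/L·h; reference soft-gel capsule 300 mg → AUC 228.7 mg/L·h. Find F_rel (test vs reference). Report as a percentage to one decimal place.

F_rel = 50.4%

F_rel = (AUC_test/D_test) / (AUC_ref/D_ref)
      = (86.46/225) / (228.7/300)
      = 0.384267 / 0.762333 = 0.5041 = 50.41%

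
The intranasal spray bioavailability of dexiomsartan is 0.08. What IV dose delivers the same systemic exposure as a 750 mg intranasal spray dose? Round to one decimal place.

Systemic exposure from an extravascular dose = F × D_ev, so the equivalent IV dose is F × D_ev.
D_iv = F × D_ev = 0.08 × 750 = 60 mg

D_iv = 60.0 mg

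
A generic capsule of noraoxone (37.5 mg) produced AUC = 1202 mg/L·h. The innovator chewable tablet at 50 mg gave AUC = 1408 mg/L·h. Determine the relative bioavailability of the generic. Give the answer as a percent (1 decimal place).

F_rel = (AUC_test/D_test) / (AUC_ref/D_ref)
      = (1202/37.5) / (1408/50)
      = 32.0533 / 28.16 = 1.1383 = 113.83%

F_rel = 113.8%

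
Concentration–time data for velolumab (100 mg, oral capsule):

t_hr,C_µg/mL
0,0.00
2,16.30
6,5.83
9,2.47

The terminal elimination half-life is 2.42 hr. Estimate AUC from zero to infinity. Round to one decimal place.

AUC = 81.6 µg/mL·hr

Trapezoidal AUC_0→9:
  [0→2]: (0.00+16.30)/2 × 2 = 16.3
  [2→6]: (16.30+5.83)/2 × 4 = 44.26
  [6→9]: (5.83+2.47)/2 × 3 = 12.45
  Sum = 73.01 µg/mL·hr
k_e = ln2 / t½ = 0.693147 / 2.42 = 0.2864 hr^-1
Extrapolated tail: C_last / k_e = 2.47 / 0.2864 = 8.624
AUC_0→∞ = 73.01 + 8.624 = 81.634 µg/mL·hr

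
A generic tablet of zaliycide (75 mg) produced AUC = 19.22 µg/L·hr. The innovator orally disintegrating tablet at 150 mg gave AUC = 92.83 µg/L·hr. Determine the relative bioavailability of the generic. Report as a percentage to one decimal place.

F_rel = (AUC_test/D_test) / (AUC_ref/D_ref)
      = (19.22/75) / (92.83/150)
      = 0.256267 / 0.618867 = 0.4141 = 41.41%

F_rel = 41.4%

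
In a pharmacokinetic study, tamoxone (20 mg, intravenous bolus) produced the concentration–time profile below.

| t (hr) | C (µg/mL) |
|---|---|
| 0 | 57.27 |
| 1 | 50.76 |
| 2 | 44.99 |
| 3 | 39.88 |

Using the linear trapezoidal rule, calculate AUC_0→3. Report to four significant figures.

Trapezoidal AUC_0→3:
  [0→1]: (57.27+50.76)/2 × 1 = 54.015
  [1→2]: (50.76+44.99)/2 × 1 = 47.875
  [2→3]: (44.99+39.88)/2 × 1 = 42.435
  Sum = 144.325 µg/mL·hr

AUC = 144.3 µg/mL·hr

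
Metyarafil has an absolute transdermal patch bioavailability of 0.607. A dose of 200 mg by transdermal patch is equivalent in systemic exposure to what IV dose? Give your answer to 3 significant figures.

Systemic exposure from an extravascular dose = F × D_ev, so the equivalent IV dose is F × D_ev.
D_iv = F × D_ev = 0.607 × 200 = 121.4 mg

D_iv = 121 mg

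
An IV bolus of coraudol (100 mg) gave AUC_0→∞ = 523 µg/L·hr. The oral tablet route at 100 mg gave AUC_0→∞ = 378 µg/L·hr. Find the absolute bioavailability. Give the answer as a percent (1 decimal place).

F = (AUC_ev / D_ev) / (AUC_iv / D_iv)
  = (378/100) / (523/100)
  = 3.78 / 5.23 = 0.7228
  = 72.28%

F = 72.3%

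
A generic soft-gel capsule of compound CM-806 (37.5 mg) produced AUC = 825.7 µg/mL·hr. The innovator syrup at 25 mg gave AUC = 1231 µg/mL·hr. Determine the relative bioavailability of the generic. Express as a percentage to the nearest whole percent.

F_rel = 45%

F_rel = (AUC_test/D_test) / (AUC_ref/D_ref)
      = (825.7/37.5) / (1231/25)
      = 22.0187 / 49.24 = 0.4472 = 44.72%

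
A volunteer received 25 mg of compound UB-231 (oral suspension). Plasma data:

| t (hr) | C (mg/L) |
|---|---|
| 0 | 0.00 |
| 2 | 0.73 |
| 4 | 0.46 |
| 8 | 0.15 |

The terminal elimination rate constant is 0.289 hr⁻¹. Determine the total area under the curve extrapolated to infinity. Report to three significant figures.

Trapezoidal AUC_0→8:
  [0→2]: (0.00+0.73)/2 × 2 = 0.73
  [2→4]: (0.73+0.46)/2 × 2 = 1.19
  [4→8]: (0.46+0.15)/2 × 4 = 1.22
  Sum = 3.14 mg/L·hr
Extrapolated tail: C_last / k_e = 0.15 / 0.289 = 0.519
AUC_0→∞ = 3.14 + 0.519 = 3.659 mg/L·hr

AUC = 3.66 mg/L·hr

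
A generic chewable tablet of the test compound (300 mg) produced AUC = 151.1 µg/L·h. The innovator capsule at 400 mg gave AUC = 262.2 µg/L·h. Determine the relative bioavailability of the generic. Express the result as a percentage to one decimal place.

F_rel = (AUC_test/D_test) / (AUC_ref/D_ref)
      = (151.1/300) / (262.2/400)
      = 0.503667 / 0.6555 = 0.7684 = 76.84%

F_rel = 76.8%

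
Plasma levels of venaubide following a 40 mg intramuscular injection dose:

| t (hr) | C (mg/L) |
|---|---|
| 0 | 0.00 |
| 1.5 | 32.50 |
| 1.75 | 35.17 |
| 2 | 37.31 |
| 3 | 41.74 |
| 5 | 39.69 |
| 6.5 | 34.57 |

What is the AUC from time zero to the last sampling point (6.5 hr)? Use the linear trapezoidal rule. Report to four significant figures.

Trapezoidal AUC_0→6.5:
  [0→1.5]: (0.00+32.50)/2 × 1.5 = 24.375
  [1.5→1.75]: (32.50+35.17)/2 × 0.25 = 8.45875
  [1.75→2]: (35.17+37.31)/2 × 0.25 = 9.06
  [2→3]: (37.31+41.74)/2 × 1 = 39.525
  [3→5]: (41.74+39.69)/2 × 2 = 81.43
  [5→6.5]: (39.69+34.57)/2 × 1.5 = 55.695
  Sum = 218.54375 mg/L·hr

AUC = 218.5 mg/L·hr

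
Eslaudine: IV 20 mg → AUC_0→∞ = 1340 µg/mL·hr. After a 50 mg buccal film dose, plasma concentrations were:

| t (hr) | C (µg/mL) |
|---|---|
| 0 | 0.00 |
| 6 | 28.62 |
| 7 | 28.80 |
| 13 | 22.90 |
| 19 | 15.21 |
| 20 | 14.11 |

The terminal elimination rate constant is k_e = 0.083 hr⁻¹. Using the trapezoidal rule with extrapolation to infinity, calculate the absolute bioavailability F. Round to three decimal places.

Trapezoidal AUC_0→20 (buccal film):
  [0→6]: (0.00+28.62)/2 × 6 = 85.86
  [6→7]: (28.62+28.80)/2 × 1 = 28.71
  [7→13]: (28.80+22.90)/2 × 6 = 155.1
  [13→19]: (22.90+15.21)/2 × 6 = 114.33
  [19→20]: (15.21+14.11)/2 × 1 = 14.66
  Sum = 398.66 µg/mL·hr
Tail: C_last/k_e = 14.11/0.083 = 170.000
AUC_0→∞ (buccal film) = 398.66 + 170.000 = 568.66 µg/mL·hr
F = (AUC_ev/D_ev)/(AUC_iv/D_iv) = (568.66/50)/(1340/20) = 11.3732/67 = 0.1697

F = 0.170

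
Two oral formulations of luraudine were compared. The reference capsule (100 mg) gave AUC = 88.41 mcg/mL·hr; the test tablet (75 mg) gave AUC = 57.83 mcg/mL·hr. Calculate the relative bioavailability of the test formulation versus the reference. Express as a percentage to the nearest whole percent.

F_rel = (AUC_test/D_test) / (AUC_ref/D_ref)
      = (57.83/75) / (88.41/100)
      = 0.771067 / 0.8841 = 0.8721 = 87.21%

F_rel = 87%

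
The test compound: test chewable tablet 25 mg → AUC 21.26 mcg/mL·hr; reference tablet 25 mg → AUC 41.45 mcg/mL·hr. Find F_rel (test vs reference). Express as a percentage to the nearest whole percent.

F_rel = (AUC_test/D_test) / (AUC_ref/D_ref)
      = (21.26/25) / (41.45/25)
      = 0.8504 / 1.658 = 0.5129 = 51.29%

F_rel = 51%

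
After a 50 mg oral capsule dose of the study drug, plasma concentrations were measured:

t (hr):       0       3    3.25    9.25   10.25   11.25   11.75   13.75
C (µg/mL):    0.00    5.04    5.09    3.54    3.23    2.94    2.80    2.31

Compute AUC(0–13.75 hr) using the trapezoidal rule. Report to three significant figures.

AUC = 47.7 µg/mL·hr

Trapezoidal AUC_0→13.75:
  [0→3]: (0.00+5.04)/2 × 3 = 7.56
  [3→3.25]: (5.04+5.09)/2 × 0.25 = 1.26625
  [3.25→9.25]: (5.09+3.54)/2 × 6 = 25.89
  [9.25→10.25]: (3.54+3.23)/2 × 1 = 3.385
  [10.25→11.25]: (3.23+2.94)/2 × 1 = 3.085
  [11.25→11.75]: (2.94+2.80)/2 × 0.5 = 1.435
  [11.75→13.75]: (2.80+2.31)/2 × 2 = 5.11
  Sum = 47.73125 µg/mL·hr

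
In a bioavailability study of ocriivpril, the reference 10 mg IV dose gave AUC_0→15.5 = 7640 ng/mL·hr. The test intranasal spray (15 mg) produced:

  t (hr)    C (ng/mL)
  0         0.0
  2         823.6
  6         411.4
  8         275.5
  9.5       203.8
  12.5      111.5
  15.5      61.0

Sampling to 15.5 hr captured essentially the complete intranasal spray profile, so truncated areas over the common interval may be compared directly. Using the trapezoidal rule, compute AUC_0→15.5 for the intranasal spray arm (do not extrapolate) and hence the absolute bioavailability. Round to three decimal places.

F = 0.443

Trapezoidal AUC_0→15.5 (intranasal spray):
  [0→2]: (0.0+823.6)/2 × 2 = 823.6
  [2→6]: (823.6+411.4)/2 × 4 = 2470.0
  [6→8]: (411.4+275.5)/2 × 2 = 686.9
  [8→9.5]: (275.5+203.8)/2 × 1.5 = 359.475
  [9.5→12.5]: (203.8+111.5)/2 × 3 = 472.95
  [12.5→15.5]: (111.5+61.0)/2 × 3 = 258.75
  Sum = 5071.675 ng/mL·hr
F = (AUC_ev/D_ev)/(AUC_iv/D_iv) = (5071.675/15)/(7640/10) = 338.112/764 = 0.4426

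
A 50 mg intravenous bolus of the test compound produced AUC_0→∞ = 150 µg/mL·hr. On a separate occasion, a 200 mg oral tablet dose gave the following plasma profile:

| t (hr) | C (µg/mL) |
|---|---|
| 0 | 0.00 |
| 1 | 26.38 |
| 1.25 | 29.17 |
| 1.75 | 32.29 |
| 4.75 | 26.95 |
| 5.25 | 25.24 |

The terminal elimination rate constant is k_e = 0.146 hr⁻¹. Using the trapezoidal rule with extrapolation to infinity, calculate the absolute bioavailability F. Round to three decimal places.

F = 0.517

Trapezoidal AUC_0→5.25 (oral tablet):
  [0→1]: (0.00+26.38)/2 × 1 = 13.19
  [1→1.25]: (26.38+29.17)/2 × 0.25 = 6.94375
  [1.25→1.75]: (29.17+32.29)/2 × 0.5 = 15.365
  [1.75→4.75]: (32.29+26.95)/2 × 3 = 88.86
  [4.75→5.25]: (26.95+25.24)/2 × 0.5 = 13.0475
  Sum = 137.40625 µg/mL·hr
Tail: C_last/k_e = 25.24/0.146 = 172.877
AUC_0→∞ (oral tablet) = 137.40625 + 172.877 = 310.28325 µg/mL·hr
F = (AUC_ev/D_ev)/(AUC_iv/D_iv) = (310.28325/200)/(150/50) = 1.55142/3 = 0.5171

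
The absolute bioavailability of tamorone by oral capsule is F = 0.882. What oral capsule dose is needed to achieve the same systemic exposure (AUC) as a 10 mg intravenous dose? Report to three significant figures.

For equal systemic exposure: F × D_ev = D_iv
D_ev = D_iv / F = 10 / 0.882 = 11.3379 mg

D_oral = 11.3 mg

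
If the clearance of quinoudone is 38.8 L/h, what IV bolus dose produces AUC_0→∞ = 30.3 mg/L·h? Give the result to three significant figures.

Dose = 1180 mg

Dose_iv = CL × AUC_0→∞
     = 38.8 × 30.3 = 1175.64 mg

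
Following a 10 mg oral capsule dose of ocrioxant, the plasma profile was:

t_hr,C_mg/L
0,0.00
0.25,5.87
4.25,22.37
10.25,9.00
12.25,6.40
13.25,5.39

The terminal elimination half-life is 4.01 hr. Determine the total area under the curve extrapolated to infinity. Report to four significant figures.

Trapezoidal AUC_0→13.25:
  [0→0.25]: (0.00+5.87)/2 × 0.25 = 0.73375
  [0.25→4.25]: (5.87+22.37)/2 × 4 = 56.48
  [4.25→10.25]: (22.37+9.00)/2 × 6 = 94.11
  [10.25→12.25]: (9.00+6.40)/2 × 2 = 15.4
  [12.25→13.25]: (6.40+5.39)/2 × 1 = 5.895
  Sum = 172.61875 mg/L·hr
k_e = ln2 / t½ = 0.693147 / 4.01 = 0.1729 hr^-1
Extrapolated tail: C_last / k_e = 5.39 / 0.1729 = 31.174
AUC_0→∞ = 172.61875 + 31.174 = 203.79275 mg/L·hr

AUC = 203.8 mg/L·hr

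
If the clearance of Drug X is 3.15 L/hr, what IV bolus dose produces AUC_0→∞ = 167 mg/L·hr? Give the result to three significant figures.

Dose = 526 mg

Dose_iv = CL × AUC_0→∞
     = 3.15 × 167 = 526.05 mg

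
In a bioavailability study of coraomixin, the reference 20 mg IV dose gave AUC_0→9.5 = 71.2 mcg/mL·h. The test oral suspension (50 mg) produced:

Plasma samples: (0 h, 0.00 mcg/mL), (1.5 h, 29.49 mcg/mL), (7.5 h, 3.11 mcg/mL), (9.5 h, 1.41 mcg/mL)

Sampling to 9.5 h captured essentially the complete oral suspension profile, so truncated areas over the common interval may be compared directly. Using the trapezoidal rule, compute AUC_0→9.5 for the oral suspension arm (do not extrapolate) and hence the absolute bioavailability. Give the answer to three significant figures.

F = 0.699

Trapezoidal AUC_0→9.5 (oral suspension):
  [0→1.5]: (0.00+29.49)/2 × 1.5 = 22.1175
  [1.5→7.5]: (29.49+3.11)/2 × 6 = 97.8
  [7.5→9.5]: (3.11+1.41)/2 × 2 = 4.52
  Sum = 124.4375 mcg/mL·h
F = (AUC_ev/D_ev)/(AUC_iv/D_iv) = (124.4375/50)/(71.2/20) = 2.48875/3.56 = 0.6991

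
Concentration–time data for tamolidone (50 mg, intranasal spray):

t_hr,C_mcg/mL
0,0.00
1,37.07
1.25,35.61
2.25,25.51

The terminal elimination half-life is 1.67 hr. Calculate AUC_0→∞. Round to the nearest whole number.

Trapezoidal AUC_0→2.25:
  [0→1]: (0.00+37.07)/2 × 1 = 18.535
  [1→1.25]: (37.07+35.61)/2 × 0.25 = 9.085
  [1.25→2.25]: (35.61+25.51)/2 × 1 = 30.56
  Sum = 58.18 mcg/mL·hr
k_e = ln2 / t½ = 0.693147 / 1.67 = 0.4151 hr^-1
Extrapolated tail: C_last / k_e = 25.51 / 0.4151 = 61.455
AUC_0→∞ = 58.18 + 61.455 = 119.635 mcg/mL·hr

AUC = 120 mcg/mL·hr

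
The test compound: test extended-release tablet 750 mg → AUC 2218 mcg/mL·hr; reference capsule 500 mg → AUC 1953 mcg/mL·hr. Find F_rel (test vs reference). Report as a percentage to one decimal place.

F_rel = (AUC_test/D_test) / (AUC_ref/D_ref)
      = (2218/750) / (1953/500)
      = 2.95733 / 3.906 = 0.7571 = 75.71%

F_rel = 75.7%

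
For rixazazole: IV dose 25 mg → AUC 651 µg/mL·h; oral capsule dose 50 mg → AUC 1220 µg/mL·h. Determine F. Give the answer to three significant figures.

F = (AUC_ev / D_ev) / (AUC_iv / D_iv)
  = (1220/50) / (651/25)
  = 24.4 / 26.04 = 0.9370

F = 0.937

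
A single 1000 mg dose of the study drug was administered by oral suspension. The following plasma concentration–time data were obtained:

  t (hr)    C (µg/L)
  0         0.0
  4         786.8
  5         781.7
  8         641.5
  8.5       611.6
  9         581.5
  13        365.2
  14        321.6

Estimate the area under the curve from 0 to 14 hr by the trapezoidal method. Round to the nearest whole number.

AUC = 7341 µg/L·hr

Trapezoidal AUC_0→14:
  [0→4]: (0.0+786.8)/2 × 4 = 1573.6
  [4→5]: (786.8+781.7)/2 × 1 = 784.25
  [5→8]: (781.7+641.5)/2 × 3 = 2134.8
  [8→8.5]: (641.5+611.6)/2 × 0.5 = 313.275
  [8.5→9]: (611.6+581.5)/2 × 0.5 = 298.275
  [9→13]: (581.5+365.2)/2 × 4 = 1893.4
  [13→14]: (365.2+321.6)/2 × 1 = 343.4
  Sum = 7341.0 µg/L·hr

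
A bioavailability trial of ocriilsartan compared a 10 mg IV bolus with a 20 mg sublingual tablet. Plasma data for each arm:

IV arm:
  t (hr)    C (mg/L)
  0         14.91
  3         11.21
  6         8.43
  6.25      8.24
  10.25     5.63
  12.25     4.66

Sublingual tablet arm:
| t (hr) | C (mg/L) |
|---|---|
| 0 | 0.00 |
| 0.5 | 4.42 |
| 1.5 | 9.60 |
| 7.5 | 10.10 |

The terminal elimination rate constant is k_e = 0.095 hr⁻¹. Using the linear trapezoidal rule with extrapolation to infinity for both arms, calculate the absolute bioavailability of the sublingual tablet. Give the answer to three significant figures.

Trapezoidal AUC_0→12.25 (IV):
  [0→3]: (14.91+11.21)/2 × 3 = 39.18
  [3→6]: (11.21+8.43)/2 × 3 = 29.46
  [6→6.25]: (8.43+8.24)/2 × 0.25 = 2.08375
  [6.25→10.25]: (8.24+5.63)/2 × 4 = 27.74
  [10.25→12.25]: (5.63+4.66)/2 × 2 = 10.29
  Sum = 108.75375 mg/L·hr
IV tail: 4.66/0.095 = 49.053; AUC_iv,0→∞ = 108.75375 + 49.053 = 157.80675 mg/L·hr
Trapezoidal AUC_0→7.5 (sublingual tablet):
  [0→0.5]: (0.00+4.42)/2 × 0.5 = 1.105
  [0.5→1.5]: (4.42+9.60)/2 × 1 = 7.01
  [1.5→7.5]: (9.60+10.10)/2 × 6 = 59.1
  Sum = 67.215 mg/L·hr
sublingual tablet tail: 10.10/0.095 = 106.316; AUC_ev,0→∞ = 67.215 + 106.316 = 173.531 mg/L·hr
F = (AUC_ev/D_ev)/(AUC_iv/D_iv) = (173.531/20)/(157.80675/10) = 8.67655/15.780675 = 0.5498

F = 0.550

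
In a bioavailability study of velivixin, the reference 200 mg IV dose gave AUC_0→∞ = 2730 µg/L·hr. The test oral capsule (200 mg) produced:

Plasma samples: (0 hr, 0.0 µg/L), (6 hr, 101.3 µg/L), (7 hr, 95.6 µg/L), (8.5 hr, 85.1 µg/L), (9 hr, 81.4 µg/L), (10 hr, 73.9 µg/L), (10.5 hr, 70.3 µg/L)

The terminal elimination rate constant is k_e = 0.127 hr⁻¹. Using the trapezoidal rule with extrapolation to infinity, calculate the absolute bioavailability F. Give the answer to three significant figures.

Trapezoidal AUC_0→10.5 (oral capsule):
  [0→6]: (0.0+101.3)/2 × 6 = 303.9
  [6→7]: (101.3+95.6)/2 × 1 = 98.45
  [7→8.5]: (95.6+85.1)/2 × 1.5 = 135.525
  [8.5→9]: (85.1+81.4)/2 × 0.5 = 41.625
  [9→10]: (81.4+73.9)/2 × 1 = 77.65
  [10→10.5]: (73.9+70.3)/2 × 0.5 = 36.05
  Sum = 693.2 µg/L·hr
Tail: C_last/k_e = 70.3/0.127 = 553.543
AUC_0→∞ (oral capsule) = 693.2 + 553.543 = 1246.743 µg/L·hr
F = (AUC_ev/D_ev)/(AUC_iv/D_iv) = (1246.743/200)/(2730/200) = 6.233715/13.65 = 0.4567

F = 0.457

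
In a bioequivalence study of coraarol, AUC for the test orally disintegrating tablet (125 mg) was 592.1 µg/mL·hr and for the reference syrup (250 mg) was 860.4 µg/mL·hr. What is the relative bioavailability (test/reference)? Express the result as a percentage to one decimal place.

F_rel = (AUC_test/D_test) / (AUC_ref/D_ref)
      = (592.1/125) / (860.4/250)
      = 4.7368 / 3.4416 = 1.3763 = 137.63%

F_rel = 137.6%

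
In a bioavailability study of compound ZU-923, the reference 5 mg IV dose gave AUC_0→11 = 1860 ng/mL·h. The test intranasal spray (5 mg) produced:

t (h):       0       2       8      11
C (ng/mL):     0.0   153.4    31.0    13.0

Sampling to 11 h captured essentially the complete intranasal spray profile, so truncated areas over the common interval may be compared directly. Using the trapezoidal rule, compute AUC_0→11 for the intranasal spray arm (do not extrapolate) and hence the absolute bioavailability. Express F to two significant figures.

Trapezoidal AUC_0→11 (intranasal spray):
  [0→2]: (0.0+153.4)/2 × 2 = 153.4
  [2→8]: (153.4+31.0)/2 × 6 = 553.2
  [8→11]: (31.0+13.0)/2 × 3 = 66.0
  Sum = 772.6 ng/mL·h
F = (AUC_ev/D_ev)/(AUC_iv/D_iv) = (772.6/5)/(1860/5) = 154.52/372 = 0.4154

F = 0.42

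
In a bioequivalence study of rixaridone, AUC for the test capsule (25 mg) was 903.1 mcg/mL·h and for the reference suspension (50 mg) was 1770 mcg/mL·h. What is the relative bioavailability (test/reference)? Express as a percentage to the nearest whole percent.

F_rel = 102%

F_rel = (AUC_test/D_test) / (AUC_ref/D_ref)
      = (903.1/25) / (1770/50)
      = 36.124 / 35.4 = 1.0205 = 102.05%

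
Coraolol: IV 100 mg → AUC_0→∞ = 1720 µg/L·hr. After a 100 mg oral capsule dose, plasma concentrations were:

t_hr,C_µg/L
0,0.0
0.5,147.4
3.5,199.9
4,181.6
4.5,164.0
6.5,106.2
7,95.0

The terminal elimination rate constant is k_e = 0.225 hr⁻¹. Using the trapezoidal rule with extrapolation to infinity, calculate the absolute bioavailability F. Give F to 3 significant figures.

F = 0.862

Trapezoidal AUC_0→7 (oral capsule):
  [0→0.5]: (0.0+147.4)/2 × 0.5 = 36.85
  [0.5→3.5]: (147.4+199.9)/2 × 3 = 520.95
  [3.5→4]: (199.9+181.6)/2 × 0.5 = 95.375
  [4→4.5]: (181.6+164.0)/2 × 0.5 = 86.4
  [4.5→6.5]: (164.0+106.2)/2 × 2 = 270.2
  [6.5→7]: (106.2+95.0)/2 × 0.5 = 50.3
  Sum = 1060.075 µg/L·hr
Tail: C_last/k_e = 95.0/0.225 = 422.222
AUC_0→∞ (oral capsule) = 1060.075 + 422.222 = 1482.297 µg/L·hr
F = (AUC_ev/D_ev)/(AUC_iv/D_iv) = (1482.297/100)/(1720/100) = 14.82297/17.2 = 0.8618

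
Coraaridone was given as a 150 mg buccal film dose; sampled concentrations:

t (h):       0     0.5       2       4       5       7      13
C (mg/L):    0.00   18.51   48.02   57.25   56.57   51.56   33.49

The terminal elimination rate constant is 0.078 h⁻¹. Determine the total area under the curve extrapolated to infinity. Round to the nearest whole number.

AUC = 1009 mg/L·h

Trapezoidal AUC_0→13:
  [0→0.5]: (0.00+18.51)/2 × 0.5 = 4.6275
  [0.5→2]: (18.51+48.02)/2 × 1.5 = 49.8975
  [2→4]: (48.02+57.25)/2 × 2 = 105.27
  [4→5]: (57.25+56.57)/2 × 1 = 56.91
  [5→7]: (56.57+51.56)/2 × 2 = 108.13
  [7→13]: (51.56+33.49)/2 × 6 = 255.15
  Sum = 579.985 mg/L·h
Extrapolated tail: C_last / k_e = 33.49 / 0.078 = 429.359
AUC_0→∞ = 579.985 + 429.359 = 1009.344 mg/L·h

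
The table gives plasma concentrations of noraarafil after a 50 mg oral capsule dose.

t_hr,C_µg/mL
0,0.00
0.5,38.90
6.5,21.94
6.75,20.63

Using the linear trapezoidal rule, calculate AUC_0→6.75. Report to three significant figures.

AUC = 198 µg/mL·hr

Trapezoidal AUC_0→6.75:
  [0→0.5]: (0.00+38.90)/2 × 0.5 = 9.725
  [0.5→6.5]: (38.90+21.94)/2 × 6 = 182.52
  [6.5→6.75]: (21.94+20.63)/2 × 0.25 = 5.32125
  Sum = 197.56625 µg/mL·hr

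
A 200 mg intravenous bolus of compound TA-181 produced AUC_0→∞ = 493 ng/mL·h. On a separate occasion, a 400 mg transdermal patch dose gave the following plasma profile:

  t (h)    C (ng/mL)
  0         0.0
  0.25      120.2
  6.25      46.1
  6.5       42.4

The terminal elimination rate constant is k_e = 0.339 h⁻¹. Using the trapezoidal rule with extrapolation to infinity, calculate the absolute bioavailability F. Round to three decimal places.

F = 0.659

Trapezoidal AUC_0→6.5 (transdermal patch):
  [0→0.25]: (0.0+120.2)/2 × 0.25 = 15.025
  [0.25→6.25]: (120.2+46.1)/2 × 6 = 498.9
  [6.25→6.5]: (46.1+42.4)/2 × 0.25 = 11.0625
  Sum = 524.9875 ng/mL·h
Tail: C_last/k_e = 42.4/0.339 = 125.074
AUC_0→∞ (transdermal patch) = 524.9875 + 125.074 = 650.0615 ng/mL·h
F = (AUC_ev/D_ev)/(AUC_iv/D_iv) = (650.0615/400)/(493/200) = 1.62515/2.465 = 0.6593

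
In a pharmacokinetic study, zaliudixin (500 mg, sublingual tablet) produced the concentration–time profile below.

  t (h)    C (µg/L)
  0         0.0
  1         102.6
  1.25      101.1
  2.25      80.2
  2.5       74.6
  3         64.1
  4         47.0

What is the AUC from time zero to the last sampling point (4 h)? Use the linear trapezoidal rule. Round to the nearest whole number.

AUC = 277 µg/L·h

Trapezoidal AUC_0→4:
  [0→1]: (0.0+102.6)/2 × 1 = 51.3
  [1→1.25]: (102.6+101.1)/2 × 0.25 = 25.4625
  [1.25→2.25]: (101.1+80.2)/2 × 1 = 90.65
  [2.25→2.5]: (80.2+74.6)/2 × 0.25 = 19.35
  [2.5→3]: (74.6+64.1)/2 × 0.5 = 34.675
  [3→4]: (64.1+47.0)/2 × 1 = 55.55
  Sum = 276.9875 µg/L·h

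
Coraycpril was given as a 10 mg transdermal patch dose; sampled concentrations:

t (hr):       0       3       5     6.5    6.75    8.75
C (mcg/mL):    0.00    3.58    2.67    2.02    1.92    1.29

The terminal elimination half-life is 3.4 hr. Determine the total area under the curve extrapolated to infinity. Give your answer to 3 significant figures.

Trapezoidal AUC_0→8.75:
  [0→3]: (0.00+3.58)/2 × 3 = 5.37
  [3→5]: (3.58+2.67)/2 × 2 = 6.25
  [5→6.5]: (2.67+2.02)/2 × 1.5 = 3.5175
  [6.5→6.75]: (2.02+1.92)/2 × 0.25 = 0.4925
  [6.75→8.75]: (1.92+1.29)/2 × 2 = 3.21
  Sum = 18.84 mcg/mL·hr
k_e = ln2 / t½ = 0.693147 / 3.4 = 0.2039 hr^-1
Extrapolated tail: C_last / k_e = 1.29 / 0.2039 = 6.327
AUC_0→∞ = 18.84 + 6.327 = 25.167 mcg/mL·hr

AUC = 25.2 mcg/mL·hr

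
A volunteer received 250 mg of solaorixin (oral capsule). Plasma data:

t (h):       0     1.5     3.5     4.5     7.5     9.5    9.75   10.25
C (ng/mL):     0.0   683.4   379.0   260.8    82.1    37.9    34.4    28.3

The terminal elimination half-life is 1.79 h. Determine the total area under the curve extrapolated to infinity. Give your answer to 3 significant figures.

Trapezoidal AUC_0→10.25:
  [0→1.5]: (0.0+683.4)/2 × 1.5 = 512.55
  [1.5→3.5]: (683.4+379.0)/2 × 2 = 1062.4
  [3.5→4.5]: (379.0+260.8)/2 × 1 = 319.9
  [4.5→7.5]: (260.8+82.1)/2 × 3 = 514.35
  [7.5→9.5]: (82.1+37.9)/2 × 2 = 120.0
  [9.5→9.75]: (37.9+34.4)/2 × 0.25 = 9.0375
  [9.75→10.25]: (34.4+28.3)/2 × 0.5 = 15.675
  Sum = 2553.9125 ng/mL·h
k_e = ln2 / t½ = 0.693147 / 1.79 = 0.3872 h^-1
Extrapolated tail: C_last / k_e = 28.3 / 0.3872 = 73.089
AUC_0→∞ = 2553.9125 + 73.089 = 2627.0015 ng/mL·h

AUC = 2630 ng/mL·h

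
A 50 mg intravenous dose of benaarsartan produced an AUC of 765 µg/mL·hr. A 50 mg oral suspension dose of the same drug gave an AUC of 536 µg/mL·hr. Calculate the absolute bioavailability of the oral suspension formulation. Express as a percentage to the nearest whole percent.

F = 70%

F = (AUC_ev / D_ev) / (AUC_iv / D_iv)
  = (536/50) / (765/50)
  = 10.72 / 15.3 = 0.7007
  = 70.07%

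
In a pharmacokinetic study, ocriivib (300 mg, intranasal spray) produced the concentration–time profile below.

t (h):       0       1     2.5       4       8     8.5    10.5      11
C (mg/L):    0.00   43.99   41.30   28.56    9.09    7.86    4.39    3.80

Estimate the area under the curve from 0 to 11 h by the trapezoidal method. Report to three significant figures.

Trapezoidal AUC_0→11:
  [0→1]: (0.00+43.99)/2 × 1 = 21.995
  [1→2.5]: (43.99+41.30)/2 × 1.5 = 63.9675
  [2.5→4]: (41.30+28.56)/2 × 1.5 = 52.395
  [4→8]: (28.56+9.09)/2 × 4 = 75.3
  [8→8.5]: (9.09+7.86)/2 × 0.5 = 4.2375
  [8.5→10.5]: (7.86+4.39)/2 × 2 = 12.25
  [10.5→11]: (4.39+3.80)/2 × 0.5 = 2.0475
  Sum = 232.1925 mg/L·h

AUC = 232 mg/L·h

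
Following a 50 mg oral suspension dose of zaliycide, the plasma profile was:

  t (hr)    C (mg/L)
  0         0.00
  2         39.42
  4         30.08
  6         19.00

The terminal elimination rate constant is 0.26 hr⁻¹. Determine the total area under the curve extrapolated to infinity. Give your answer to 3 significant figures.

Trapezoidal AUC_0→6:
  [0→2]: (0.00+39.42)/2 × 2 = 39.42
  [2→4]: (39.42+30.08)/2 × 2 = 69.5
  [4→6]: (30.08+19.00)/2 × 2 = 49.08
  Sum = 158.0 mg/L·hr
Extrapolated tail: C_last / k_e = 19.00 / 0.26 = 73.077
AUC_0→∞ = 158.0 + 73.077 = 231.077 mg/L·hr

AUC = 231 mg/L·hr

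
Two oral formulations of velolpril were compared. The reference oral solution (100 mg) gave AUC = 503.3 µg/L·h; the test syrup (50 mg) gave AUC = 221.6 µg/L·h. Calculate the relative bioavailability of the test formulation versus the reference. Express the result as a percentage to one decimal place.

F_rel = 88.1%

F_rel = (AUC_test/D_test) / (AUC_ref/D_ref)
      = (221.6/50) / (503.3/100)
      = 4.432 / 5.033 = 0.8806 = 88.06%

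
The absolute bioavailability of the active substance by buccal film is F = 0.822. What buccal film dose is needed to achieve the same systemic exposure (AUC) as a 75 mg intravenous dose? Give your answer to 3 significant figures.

For equal systemic exposure: F × D_ev = D_iv
D_ev = D_iv / F = 75 / 0.822 = 91.2409 mg

D_buccal = 91.2 mg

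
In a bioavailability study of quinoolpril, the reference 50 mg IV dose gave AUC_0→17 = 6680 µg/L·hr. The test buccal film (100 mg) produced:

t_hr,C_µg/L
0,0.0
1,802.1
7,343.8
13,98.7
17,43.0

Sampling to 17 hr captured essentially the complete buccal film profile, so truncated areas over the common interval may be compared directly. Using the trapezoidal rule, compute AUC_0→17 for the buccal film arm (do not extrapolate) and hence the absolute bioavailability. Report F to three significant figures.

F = 0.408

Trapezoidal AUC_0→17 (buccal film):
  [0→1]: (0.0+802.1)/2 × 1 = 401.05
  [1→7]: (802.1+343.8)/2 × 6 = 3437.7
  [7→13]: (343.8+98.7)/2 × 6 = 1327.5
  [13→17]: (98.7+43.0)/2 × 4 = 283.4
  Sum = 5449.65 µg/L·hr
F = (AUC_ev/D_ev)/(AUC_iv/D_iv) = (5449.65/100)/(6680/50) = 54.4965/133.6 = 0.4079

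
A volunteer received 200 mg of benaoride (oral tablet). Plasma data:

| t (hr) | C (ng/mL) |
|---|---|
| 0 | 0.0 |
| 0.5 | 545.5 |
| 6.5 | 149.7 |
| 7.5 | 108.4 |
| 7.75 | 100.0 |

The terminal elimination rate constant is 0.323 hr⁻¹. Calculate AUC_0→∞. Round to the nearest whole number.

Trapezoidal AUC_0→7.75:
  [0→0.5]: (0.0+545.5)/2 × 0.5 = 136.375
  [0.5→6.5]: (545.5+149.7)/2 × 6 = 2085.6
  [6.5→7.5]: (149.7+108.4)/2 × 1 = 129.05
  [7.5→7.75]: (108.4+100.0)/2 × 0.25 = 26.05
  Sum = 2377.075 ng/mL·hr
Extrapolated tail: C_last / k_e = 100.0 / 0.323 = 309.598
AUC_0→∞ = 2377.075 + 309.598 = 2686.673 ng/mL·hr

AUC = 2687 ng/mL·hr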